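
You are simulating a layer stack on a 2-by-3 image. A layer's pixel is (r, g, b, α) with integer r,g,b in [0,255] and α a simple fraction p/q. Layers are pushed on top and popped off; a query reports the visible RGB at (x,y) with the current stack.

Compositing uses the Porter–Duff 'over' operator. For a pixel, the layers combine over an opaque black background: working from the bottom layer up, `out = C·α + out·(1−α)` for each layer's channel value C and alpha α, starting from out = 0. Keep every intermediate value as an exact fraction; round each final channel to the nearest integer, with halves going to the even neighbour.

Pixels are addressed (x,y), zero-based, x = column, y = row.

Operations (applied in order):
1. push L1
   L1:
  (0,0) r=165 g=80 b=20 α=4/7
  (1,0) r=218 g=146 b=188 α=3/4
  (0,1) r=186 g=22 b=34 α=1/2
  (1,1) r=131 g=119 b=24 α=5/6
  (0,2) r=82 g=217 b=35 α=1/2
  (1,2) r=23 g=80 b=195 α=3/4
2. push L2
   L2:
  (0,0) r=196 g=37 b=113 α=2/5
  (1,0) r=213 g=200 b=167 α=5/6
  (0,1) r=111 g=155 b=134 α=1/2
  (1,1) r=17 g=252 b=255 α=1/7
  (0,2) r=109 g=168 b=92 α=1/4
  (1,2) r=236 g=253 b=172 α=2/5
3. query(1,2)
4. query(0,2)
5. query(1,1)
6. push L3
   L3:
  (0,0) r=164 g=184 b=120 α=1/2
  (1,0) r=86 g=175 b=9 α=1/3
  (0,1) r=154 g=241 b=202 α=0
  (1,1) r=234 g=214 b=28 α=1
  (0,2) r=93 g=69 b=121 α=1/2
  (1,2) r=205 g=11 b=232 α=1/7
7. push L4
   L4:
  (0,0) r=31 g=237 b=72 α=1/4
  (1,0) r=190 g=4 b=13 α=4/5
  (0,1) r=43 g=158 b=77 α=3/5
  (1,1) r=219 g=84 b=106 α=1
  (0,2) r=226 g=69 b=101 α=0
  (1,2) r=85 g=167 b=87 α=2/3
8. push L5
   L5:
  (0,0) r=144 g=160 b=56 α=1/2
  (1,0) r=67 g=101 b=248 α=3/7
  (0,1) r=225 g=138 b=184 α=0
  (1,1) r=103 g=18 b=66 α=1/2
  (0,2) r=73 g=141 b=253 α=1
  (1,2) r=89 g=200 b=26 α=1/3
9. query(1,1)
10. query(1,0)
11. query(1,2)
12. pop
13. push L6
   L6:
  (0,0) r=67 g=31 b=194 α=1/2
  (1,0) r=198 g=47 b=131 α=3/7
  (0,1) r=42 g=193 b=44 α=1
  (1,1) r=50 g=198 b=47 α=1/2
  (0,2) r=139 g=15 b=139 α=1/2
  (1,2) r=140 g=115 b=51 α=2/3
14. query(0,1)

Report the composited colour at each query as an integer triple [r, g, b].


(1,2) stack=L1,L2; from [0,0,0]:
L1 α=3/4: [69/4, 60, 585/4]
L2 α=2/5: [419/4, 686/5, 3131/20]
= [105, 137, 157]

(0,2) stack=L1,L2; from [0,0,0]:
after L1 α=1/2: [41, 217/2, 35/2]
after L2 α=1/4: [58, 987/8, 289/8]
→ [58, 123, 36]

(1,1) stack=L1,L2; from [0,0,0]:
after L1 α=5/6: [655/6, 595/6, 20]
after L2 α=1/7: [96, 121, 375/7]
= [96, 121, 54]

query (1,1) [L1,L2,L3,L4,L5] — begin 0,0,0
L1 α=5/6: [655/6, 595/6, 20]
L2 α=1/7: [96, 121, 375/7]
L3 α=1: [234, 214, 28]
L4 α=1: [219, 84, 106]
L5 α=1/2: [161, 51, 86]
= [161, 51, 86]

query (1,0) [L1,L2,L3,L4,L5] — begin 0,0,0
+L1 (α=3/4) → [327/2, 219/2, 141]
+L2 (α=5/6) → [819/4, 2219/12, 488/3]
+L3 (α=1/3) → [991/6, 3269/18, 1003/9]
+L4 (α=4/5) → [5551/30, 3557/90, 1471/45]
+L5 (α=3/7) → [14117/105, 20749/315, 39364/315]
→ [134, 66, 125]

query (1,2) [L1,L2,L3,L4,L5] — begin 0,0,0
+L1 (α=3/4) → [69/4, 60, 585/4]
+L2 (α=2/5) → [419/4, 686/5, 3131/20]
+L3 (α=1/7) → [1667/14, 4171/35, 11713/70]
+L4 (α=2/3) → [1349/14, 5287/35, 23893/210]
+L5 (α=1/3) → [1972/21, 5858/35, 26623/315]
rounded: [94, 167, 85]

query (0,1) [L1,L2,L3,L4,L6] — begin 0,0,0
after L1 α=1/2: [93, 11, 17]
after L2 α=1/2: [102, 83, 151/2]
after L3 α=0: [102, 83, 151/2]
after L4 α=3/5: [333/5, 128, 382/5]
after L6 α=1: [42, 193, 44]
= [42, 193, 44]


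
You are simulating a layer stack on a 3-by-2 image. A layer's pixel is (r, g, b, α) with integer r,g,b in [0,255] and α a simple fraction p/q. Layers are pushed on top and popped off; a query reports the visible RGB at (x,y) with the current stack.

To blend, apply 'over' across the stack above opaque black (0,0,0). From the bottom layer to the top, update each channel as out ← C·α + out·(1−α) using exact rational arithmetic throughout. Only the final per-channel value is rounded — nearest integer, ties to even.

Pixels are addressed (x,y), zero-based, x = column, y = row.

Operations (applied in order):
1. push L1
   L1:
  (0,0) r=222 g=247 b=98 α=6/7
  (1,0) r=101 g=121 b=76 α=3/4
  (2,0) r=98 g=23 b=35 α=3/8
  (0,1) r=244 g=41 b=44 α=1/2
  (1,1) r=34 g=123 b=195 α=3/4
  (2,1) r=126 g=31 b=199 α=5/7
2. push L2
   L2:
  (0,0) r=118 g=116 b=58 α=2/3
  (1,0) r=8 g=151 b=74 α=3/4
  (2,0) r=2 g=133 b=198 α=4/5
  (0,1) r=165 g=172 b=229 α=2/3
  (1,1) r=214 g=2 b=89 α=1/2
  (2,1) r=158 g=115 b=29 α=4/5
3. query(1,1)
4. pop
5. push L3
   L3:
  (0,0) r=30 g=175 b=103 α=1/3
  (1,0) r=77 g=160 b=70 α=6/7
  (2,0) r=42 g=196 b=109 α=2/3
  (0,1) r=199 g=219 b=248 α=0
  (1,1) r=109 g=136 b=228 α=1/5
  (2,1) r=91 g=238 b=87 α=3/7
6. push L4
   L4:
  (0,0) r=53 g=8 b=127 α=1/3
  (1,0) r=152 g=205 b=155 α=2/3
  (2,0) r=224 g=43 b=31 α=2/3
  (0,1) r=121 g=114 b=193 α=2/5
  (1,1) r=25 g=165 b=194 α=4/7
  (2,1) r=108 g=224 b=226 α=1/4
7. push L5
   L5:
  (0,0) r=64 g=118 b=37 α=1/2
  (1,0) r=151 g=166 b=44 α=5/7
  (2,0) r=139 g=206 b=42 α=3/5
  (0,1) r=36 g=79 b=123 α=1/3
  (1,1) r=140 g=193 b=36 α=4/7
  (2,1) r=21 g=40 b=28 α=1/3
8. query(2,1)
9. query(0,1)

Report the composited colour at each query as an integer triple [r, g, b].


query (1,1) [L1,L2] — begin 0,0,0
after L1 α=3/4: [51/2, 369/4, 585/4]
after L2 α=1/2: [479/4, 377/8, 941/8]
→ [120, 47, 118]

(2,1) stack=L1,L3,L4,L5; from [0,0,0]:
after L1 α=5/7: [90, 155/7, 995/7]
after L3 α=3/7: [633/7, 5618/49, 5807/49]
after L4 α=1/4: [2655/28, 13915/98, 28495/196]
after L5 α=1/3: [983/14, 15875/147, 10413/98]
rounded: [70, 108, 106]

at x=0,y=1 over L1,L3,L4,L5:
+L1 (α=1/2) → [122, 41/2, 22]
+L3 (α=0) → [122, 41/2, 22]
+L4 (α=2/5) → [608/5, 579/10, 452/5]
+L5 (α=1/3) → [1396/15, 974/15, 1519/15]
→ [93, 65, 101]


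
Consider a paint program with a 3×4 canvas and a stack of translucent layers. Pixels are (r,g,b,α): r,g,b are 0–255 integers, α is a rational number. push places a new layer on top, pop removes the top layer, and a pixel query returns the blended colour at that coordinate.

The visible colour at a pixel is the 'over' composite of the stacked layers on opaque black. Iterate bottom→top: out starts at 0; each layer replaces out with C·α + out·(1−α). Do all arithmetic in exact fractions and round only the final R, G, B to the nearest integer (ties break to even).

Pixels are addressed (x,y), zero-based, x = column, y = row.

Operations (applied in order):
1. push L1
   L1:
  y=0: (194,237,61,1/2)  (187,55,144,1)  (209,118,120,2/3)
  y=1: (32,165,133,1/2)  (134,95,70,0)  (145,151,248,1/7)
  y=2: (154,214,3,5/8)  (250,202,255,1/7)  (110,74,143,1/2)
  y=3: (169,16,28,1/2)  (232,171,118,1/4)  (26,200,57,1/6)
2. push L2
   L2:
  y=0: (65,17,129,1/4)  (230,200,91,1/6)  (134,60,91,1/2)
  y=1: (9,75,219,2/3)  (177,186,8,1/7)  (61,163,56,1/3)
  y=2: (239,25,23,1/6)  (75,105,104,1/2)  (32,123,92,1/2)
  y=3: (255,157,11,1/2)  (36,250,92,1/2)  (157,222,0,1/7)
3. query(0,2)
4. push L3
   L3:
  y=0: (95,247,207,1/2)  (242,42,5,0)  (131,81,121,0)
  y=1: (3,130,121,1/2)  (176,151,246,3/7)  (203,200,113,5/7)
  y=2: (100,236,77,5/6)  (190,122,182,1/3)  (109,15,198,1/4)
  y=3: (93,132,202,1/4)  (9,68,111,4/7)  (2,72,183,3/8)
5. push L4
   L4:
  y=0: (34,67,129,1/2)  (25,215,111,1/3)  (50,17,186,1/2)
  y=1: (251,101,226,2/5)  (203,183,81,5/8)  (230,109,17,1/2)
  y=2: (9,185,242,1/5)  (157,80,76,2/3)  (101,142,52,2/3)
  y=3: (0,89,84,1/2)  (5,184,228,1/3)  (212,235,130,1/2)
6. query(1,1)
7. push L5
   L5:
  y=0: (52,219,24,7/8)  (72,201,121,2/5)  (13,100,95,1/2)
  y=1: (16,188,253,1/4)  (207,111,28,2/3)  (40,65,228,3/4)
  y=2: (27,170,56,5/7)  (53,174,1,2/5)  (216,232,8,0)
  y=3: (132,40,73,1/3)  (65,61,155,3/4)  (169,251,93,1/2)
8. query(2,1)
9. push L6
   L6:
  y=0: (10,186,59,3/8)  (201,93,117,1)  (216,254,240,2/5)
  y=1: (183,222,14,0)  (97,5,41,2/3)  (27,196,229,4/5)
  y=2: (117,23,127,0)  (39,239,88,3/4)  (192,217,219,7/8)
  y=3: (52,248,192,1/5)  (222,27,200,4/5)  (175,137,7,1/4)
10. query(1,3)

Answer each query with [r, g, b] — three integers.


at x=0,y=2 over L1,L2:
L1 α=5/8: [385/4, 535/4, 15/8]
L2 α=1/6: [2881/24, 925/8, 259/48]
rounded: [120, 116, 5]

query (1,1) [L1,L2,L3,L4] — begin 0,0,0
L1 α=0: [0, 0, 0]
L2 α=1/7: [177/7, 186/7, 8/7]
L3 α=3/7: [4404/49, 3915/49, 5198/49]
L4 α=5/8: [62947/392, 14145/98, 35439/392]
rounded: [161, 144, 90]

at x=2,y=1 over L1,L2,L3,L4,L5:
after L1 α=1/7: [145/7, 151/7, 248/7]
after L2 α=1/3: [239/7, 481/7, 296/7]
after L3 α=5/7: [7583/49, 7962/49, 4547/49]
after L4 α=1/2: [18853/98, 13303/98, 2690/49]
after L5 α=3/4: [30613/392, 32413/392, 18103/98]
rounded: [78, 83, 185]

(1,3) stack=L1,L2,L3,L4,L5,L6; from [0,0,0]:
+L1 (α=1/4) → [58, 171/4, 59/2]
+L2 (α=1/2) → [47, 1171/8, 243/4]
+L3 (α=4/7) → [177/7, 5689/56, 2505/28]
+L4 (α=1/3) → [389/21, 10841/84, 1899/14]
+L5 (α=3/4) → [1121/21, 26213/336, 8409/56]
+L6 (α=4/5) → [19769/105, 62501/1680, 53209/280]
→ [188, 37, 190]


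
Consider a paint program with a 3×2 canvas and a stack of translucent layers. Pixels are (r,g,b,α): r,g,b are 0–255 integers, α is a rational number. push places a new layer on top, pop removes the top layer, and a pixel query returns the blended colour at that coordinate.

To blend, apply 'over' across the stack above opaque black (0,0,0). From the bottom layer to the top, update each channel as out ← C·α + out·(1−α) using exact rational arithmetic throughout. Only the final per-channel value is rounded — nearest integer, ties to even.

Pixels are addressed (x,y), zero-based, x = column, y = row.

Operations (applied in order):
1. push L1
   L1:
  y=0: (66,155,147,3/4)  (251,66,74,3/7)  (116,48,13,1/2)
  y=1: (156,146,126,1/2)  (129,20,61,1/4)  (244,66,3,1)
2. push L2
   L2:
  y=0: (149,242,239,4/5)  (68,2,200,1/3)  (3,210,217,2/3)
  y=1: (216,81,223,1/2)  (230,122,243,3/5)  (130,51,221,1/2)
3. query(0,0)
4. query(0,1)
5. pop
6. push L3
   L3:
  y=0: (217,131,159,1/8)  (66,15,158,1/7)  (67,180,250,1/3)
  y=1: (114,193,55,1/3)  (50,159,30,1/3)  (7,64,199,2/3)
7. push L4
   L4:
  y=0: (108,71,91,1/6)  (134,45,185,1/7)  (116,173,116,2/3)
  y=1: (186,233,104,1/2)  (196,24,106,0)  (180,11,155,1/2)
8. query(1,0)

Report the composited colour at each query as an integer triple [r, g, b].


(0,0) stack=L1,L2; from [0,0,0]:
+L1 (α=3/4) → [99/2, 465/4, 441/4]
+L2 (α=4/5) → [1291/10, 4337/20, 853/4]
→ [129, 217, 213]

query (0,1) [L1,L2] — begin 0,0,0
L1 α=1/2: [78, 73, 63]
L2 α=1/2: [147, 77, 143]
= [147, 77, 143]

at x=1,y=0 over L1,L3,L4:
L1 α=3/7: [753/7, 198/7, 222/7]
L3 α=1/7: [4980/49, 1293/49, 2438/49]
L4 α=1/7: [36446/343, 9963/343, 23693/343]
→ [106, 29, 69]


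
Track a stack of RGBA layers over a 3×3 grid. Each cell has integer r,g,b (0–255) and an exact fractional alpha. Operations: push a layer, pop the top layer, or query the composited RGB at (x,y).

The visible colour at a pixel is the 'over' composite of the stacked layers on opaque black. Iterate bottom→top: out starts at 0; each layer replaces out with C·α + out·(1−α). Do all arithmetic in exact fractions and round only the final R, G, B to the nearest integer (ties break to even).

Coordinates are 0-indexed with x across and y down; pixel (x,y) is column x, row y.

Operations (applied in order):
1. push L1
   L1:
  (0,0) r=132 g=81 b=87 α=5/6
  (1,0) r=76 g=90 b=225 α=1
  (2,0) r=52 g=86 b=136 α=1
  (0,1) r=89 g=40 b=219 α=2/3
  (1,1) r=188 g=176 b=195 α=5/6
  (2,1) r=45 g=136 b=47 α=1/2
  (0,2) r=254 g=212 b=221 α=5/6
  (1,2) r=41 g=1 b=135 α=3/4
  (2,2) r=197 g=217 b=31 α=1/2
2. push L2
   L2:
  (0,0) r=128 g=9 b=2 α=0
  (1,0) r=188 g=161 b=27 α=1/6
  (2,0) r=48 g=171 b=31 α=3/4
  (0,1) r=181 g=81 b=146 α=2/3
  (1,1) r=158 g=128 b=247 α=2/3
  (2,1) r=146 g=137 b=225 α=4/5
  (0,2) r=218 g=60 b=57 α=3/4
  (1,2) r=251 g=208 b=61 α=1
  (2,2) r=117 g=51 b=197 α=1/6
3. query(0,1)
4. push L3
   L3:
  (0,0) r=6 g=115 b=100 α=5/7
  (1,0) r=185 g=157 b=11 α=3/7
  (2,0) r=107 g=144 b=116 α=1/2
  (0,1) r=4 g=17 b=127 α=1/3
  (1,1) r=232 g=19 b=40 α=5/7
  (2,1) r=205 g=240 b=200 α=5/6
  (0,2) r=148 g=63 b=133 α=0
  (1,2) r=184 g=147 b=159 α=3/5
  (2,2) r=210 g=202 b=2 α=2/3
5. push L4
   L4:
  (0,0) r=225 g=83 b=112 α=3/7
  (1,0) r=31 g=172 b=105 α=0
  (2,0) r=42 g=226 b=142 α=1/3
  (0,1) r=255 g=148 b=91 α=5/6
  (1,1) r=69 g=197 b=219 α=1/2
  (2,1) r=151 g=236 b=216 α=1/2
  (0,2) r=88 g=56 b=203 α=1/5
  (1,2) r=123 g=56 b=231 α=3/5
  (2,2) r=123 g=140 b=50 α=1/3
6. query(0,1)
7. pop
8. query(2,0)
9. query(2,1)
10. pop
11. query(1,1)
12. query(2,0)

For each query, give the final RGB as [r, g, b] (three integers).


query (0,1) [L1,L2] — begin 0,0,0
L1 α=2/3: [178/3, 80/3, 146]
L2 α=2/3: [1264/9, 566/9, 146]
rounded: [140, 63, 146]

(0,1) stack=L1,L2,L3,L4; from [0,0,0]:
L1 α=2/3: [178/3, 80/3, 146]
L2 α=2/3: [1264/9, 566/9, 146]
L3 α=1/3: [2564/27, 1285/27, 419/3]
L4 α=5/6: [36989/162, 21265/162, 892/9]
= [228, 131, 99]

at x=2,y=0 over L1,L2,L3:
after L1 α=1: [52, 86, 136]
after L2 α=3/4: [49, 599/4, 229/4]
after L3 α=1/2: [78, 1175/8, 693/8]
rounded: [78, 147, 87]

at x=2,y=1 over L1,L2,L3:
after L1 α=1/2: [45/2, 68, 47/2]
after L2 α=4/5: [1213/10, 616/5, 1847/10]
after L3 α=5/6: [3821/20, 3308/15, 3949/20]
→ [191, 221, 197]

at x=1,y=1 over L1,L2:
+L1 (α=5/6) → [470/3, 440/3, 325/2]
+L2 (α=2/3) → [1418/9, 1208/9, 1313/6]
rounded: [158, 134, 219]

query (2,0) [L1,L2] — begin 0,0,0
+L1 (α=1) → [52, 86, 136]
+L2 (α=3/4) → [49, 599/4, 229/4]
rounded: [49, 150, 57]


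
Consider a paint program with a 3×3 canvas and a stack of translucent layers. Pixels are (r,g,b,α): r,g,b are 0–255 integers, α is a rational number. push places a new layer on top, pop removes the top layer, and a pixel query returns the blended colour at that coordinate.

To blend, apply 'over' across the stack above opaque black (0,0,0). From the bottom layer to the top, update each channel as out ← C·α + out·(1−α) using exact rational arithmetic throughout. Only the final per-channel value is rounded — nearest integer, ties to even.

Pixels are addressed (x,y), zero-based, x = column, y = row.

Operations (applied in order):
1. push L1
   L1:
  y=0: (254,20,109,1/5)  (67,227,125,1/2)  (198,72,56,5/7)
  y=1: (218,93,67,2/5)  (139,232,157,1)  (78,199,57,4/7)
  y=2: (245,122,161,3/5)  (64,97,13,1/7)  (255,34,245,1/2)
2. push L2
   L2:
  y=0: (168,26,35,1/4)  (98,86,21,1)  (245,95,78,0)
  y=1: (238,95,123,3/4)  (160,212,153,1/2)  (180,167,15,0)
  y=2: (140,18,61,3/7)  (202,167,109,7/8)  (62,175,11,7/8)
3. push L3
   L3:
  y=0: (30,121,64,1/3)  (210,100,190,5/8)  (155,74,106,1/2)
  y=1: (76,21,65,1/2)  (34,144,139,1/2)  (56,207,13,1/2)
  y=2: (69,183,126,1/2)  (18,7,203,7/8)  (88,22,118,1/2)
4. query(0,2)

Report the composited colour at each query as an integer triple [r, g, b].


(0,2) stack=L1,L2,L3; from [0,0,0]:
after L1 α=3/5: [147, 366/5, 483/5]
after L2 α=3/7: [144, 1734/35, 2847/35]
after L3 α=1/2: [213/2, 8139/70, 7257/70]
= [106, 116, 104]


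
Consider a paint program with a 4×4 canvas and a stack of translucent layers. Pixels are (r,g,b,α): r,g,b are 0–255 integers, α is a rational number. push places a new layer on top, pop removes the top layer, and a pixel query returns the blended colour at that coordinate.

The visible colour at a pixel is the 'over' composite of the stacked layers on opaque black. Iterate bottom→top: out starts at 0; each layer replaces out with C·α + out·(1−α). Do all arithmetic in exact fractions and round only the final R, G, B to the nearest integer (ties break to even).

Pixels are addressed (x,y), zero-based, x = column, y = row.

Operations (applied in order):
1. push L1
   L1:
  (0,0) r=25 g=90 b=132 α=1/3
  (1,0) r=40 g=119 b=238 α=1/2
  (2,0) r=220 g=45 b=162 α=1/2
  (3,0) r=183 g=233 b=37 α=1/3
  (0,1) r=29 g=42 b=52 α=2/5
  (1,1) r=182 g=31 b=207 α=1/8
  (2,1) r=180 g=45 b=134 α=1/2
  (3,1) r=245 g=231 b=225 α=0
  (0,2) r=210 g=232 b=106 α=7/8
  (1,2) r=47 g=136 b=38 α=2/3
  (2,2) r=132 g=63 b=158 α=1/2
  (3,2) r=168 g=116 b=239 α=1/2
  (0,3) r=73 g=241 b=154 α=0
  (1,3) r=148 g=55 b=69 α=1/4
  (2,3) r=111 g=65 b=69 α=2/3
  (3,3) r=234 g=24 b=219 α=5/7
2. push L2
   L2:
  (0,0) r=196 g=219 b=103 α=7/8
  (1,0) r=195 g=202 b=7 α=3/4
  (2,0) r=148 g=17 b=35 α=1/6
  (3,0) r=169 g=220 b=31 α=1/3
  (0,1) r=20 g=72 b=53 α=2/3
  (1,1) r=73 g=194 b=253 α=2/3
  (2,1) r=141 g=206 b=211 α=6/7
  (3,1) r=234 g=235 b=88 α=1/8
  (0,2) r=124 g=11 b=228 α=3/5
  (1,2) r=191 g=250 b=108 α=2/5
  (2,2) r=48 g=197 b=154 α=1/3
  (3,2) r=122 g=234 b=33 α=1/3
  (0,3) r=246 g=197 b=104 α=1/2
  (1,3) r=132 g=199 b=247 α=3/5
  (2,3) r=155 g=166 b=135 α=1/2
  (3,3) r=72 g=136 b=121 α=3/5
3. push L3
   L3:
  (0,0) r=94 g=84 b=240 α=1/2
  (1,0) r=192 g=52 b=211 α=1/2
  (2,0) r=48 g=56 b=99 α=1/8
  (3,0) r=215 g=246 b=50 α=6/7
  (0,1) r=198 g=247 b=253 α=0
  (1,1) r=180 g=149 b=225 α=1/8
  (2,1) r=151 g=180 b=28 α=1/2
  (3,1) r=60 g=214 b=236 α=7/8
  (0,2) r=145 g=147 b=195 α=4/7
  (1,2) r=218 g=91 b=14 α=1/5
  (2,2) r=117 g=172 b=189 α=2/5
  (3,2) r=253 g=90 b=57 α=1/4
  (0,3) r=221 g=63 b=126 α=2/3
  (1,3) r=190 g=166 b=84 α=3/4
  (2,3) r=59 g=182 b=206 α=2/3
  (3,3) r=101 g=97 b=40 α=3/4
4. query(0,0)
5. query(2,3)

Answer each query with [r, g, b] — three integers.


at x=0,y=0 over L1,L2,L3:
L1 α=1/3: [25/3, 30, 44]
L2 α=7/8: [4141/24, 1563/8, 765/8]
L3 α=1/2: [6397/48, 2235/16, 2685/16]
= [133, 140, 168]

query (2,3) [L1,L2,L3] — begin 0,0,0
+L1 (α=2/3) → [74, 130/3, 46]
+L2 (α=1/2) → [229/2, 314/3, 181/2]
+L3 (α=2/3) → [155/2, 1406/9, 335/2]
→ [78, 156, 168]


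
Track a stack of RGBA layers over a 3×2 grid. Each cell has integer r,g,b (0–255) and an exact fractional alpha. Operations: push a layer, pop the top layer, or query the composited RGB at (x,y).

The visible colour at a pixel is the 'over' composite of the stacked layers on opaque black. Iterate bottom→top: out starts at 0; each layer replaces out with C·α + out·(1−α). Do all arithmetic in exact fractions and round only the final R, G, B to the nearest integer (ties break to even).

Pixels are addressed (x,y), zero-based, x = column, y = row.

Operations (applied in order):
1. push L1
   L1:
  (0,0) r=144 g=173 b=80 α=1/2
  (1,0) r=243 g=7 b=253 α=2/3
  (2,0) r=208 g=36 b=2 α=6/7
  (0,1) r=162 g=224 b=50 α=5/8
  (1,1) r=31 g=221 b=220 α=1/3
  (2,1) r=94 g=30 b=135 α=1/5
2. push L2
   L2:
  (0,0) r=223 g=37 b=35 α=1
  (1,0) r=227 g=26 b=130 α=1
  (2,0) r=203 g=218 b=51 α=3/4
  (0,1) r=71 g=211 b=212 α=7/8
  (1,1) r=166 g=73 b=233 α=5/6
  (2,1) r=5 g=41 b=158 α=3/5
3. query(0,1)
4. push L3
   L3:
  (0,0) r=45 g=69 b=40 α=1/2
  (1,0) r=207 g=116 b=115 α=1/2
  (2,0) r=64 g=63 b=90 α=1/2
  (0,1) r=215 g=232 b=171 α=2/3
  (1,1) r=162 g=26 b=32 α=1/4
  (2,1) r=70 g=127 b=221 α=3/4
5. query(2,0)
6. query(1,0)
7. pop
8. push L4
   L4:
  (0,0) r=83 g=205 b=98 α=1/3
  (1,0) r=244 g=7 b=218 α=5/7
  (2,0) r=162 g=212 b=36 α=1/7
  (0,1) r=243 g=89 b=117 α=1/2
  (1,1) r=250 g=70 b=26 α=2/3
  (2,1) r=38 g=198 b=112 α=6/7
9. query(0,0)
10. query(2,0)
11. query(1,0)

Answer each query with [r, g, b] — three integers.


query (0,1) [L1,L2] — begin 0,0,0
after L1 α=5/8: [405/4, 140, 125/4]
after L2 α=7/8: [2393/32, 1617/8, 6061/32]
= [75, 202, 189]

(2,0) stack=L1,L2,L3; from [0,0,0]:
after L1 α=6/7: [1248/7, 216/7, 12/7]
after L2 α=3/4: [5511/28, 2397/14, 1083/28]
after L3 α=1/2: [7303/56, 3279/28, 3603/56]
= [130, 117, 64]

query (1,0) [L1,L2,L3] — begin 0,0,0
L1 α=2/3: [162, 14/3, 506/3]
L2 α=1: [227, 26, 130]
L3 α=1/2: [217, 71, 245/2]
rounded: [217, 71, 122]

query (0,0) [L1,L2,L4] — begin 0,0,0
+L1 (α=1/2) → [72, 173/2, 40]
+L2 (α=1) → [223, 37, 35]
+L4 (α=1/3) → [529/3, 93, 56]
= [176, 93, 56]

query (2,0) [L1,L2,L4] — begin 0,0,0
after L1 α=6/7: [1248/7, 216/7, 12/7]
after L2 α=3/4: [5511/28, 2397/14, 1083/28]
after L4 α=1/7: [18801/98, 8675/49, 3753/98]
rounded: [192, 177, 38]

at x=1,y=0 over L1,L2,L4:
L1 α=2/3: [162, 14/3, 506/3]
L2 α=1: [227, 26, 130]
L4 α=5/7: [1674/7, 87/7, 1350/7]
rounded: [239, 12, 193]


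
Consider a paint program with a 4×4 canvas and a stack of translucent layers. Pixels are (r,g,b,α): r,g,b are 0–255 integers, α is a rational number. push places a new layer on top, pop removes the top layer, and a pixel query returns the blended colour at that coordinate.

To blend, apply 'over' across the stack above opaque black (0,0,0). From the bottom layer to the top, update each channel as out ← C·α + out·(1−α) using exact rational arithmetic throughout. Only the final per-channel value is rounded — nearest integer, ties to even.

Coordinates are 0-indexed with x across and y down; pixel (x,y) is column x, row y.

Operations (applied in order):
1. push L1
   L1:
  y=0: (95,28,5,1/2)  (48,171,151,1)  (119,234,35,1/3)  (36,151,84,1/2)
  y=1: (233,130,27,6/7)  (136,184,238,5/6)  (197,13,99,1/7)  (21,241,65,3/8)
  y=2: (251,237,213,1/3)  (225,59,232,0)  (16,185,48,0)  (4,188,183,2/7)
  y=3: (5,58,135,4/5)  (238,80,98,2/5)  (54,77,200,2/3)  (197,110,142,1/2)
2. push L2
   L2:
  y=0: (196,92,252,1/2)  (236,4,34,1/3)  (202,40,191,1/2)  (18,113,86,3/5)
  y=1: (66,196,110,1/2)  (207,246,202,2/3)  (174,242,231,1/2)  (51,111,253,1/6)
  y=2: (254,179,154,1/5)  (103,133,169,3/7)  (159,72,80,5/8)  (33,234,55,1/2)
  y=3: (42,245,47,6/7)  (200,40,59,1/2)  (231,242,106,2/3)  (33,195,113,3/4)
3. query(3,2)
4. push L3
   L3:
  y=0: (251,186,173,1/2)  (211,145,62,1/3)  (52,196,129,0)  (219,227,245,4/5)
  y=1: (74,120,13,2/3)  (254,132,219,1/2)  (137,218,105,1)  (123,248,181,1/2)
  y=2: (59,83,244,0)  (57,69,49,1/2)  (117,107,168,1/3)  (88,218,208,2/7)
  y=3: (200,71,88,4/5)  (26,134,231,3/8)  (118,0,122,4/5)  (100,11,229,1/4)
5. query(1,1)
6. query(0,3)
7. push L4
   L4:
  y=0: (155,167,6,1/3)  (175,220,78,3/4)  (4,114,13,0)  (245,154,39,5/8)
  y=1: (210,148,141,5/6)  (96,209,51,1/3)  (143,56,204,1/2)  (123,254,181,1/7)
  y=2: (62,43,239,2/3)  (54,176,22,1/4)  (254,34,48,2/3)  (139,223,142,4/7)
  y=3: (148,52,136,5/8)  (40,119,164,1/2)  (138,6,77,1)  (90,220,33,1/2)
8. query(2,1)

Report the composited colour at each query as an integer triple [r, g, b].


query (3,2) [L1,L2] — begin 0,0,0
+L1 (α=2/7) → [8/7, 376/7, 366/7]
+L2 (α=1/2) → [239/14, 1007/7, 751/14]
= [17, 144, 54]

(1,1) stack=L1,L2,L3; from [0,0,0]:
+L1 (α=5/6) → [340/3, 460/3, 595/3]
+L2 (α=2/3) → [1582/9, 1936/9, 1807/9]
+L3 (α=1/2) → [1934/9, 1562/9, 1889/9]
= [215, 174, 210]

query (0,3) [L1,L2,L3] — begin 0,0,0
after L1 α=4/5: [4, 232/5, 108]
after L2 α=6/7: [256/7, 7582/35, 390/7]
after L3 α=4/5: [5856/35, 17522/175, 2854/35]
→ [167, 100, 82]

at x=2,y=1 over L1,L2,L3,L4:
L1 α=1/7: [197/7, 13/7, 99/7]
L2 α=1/2: [1415/14, 1707/14, 858/7]
L3 α=1: [137, 218, 105]
L4 α=1/2: [140, 137, 309/2]
rounded: [140, 137, 154]


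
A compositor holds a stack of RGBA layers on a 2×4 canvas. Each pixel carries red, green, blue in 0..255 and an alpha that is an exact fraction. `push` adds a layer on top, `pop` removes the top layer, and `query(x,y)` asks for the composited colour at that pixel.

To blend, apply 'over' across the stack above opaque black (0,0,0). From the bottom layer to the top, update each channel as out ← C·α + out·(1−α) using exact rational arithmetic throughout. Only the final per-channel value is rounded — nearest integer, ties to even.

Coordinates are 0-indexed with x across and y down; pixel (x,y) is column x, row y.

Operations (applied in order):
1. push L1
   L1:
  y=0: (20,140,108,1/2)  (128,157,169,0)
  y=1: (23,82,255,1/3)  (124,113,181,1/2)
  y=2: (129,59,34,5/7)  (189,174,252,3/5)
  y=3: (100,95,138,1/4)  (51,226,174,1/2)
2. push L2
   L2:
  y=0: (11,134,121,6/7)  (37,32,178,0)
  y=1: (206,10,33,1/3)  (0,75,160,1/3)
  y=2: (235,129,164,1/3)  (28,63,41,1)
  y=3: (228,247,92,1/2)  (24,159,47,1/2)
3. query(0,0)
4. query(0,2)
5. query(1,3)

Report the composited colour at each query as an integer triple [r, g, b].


query (0,0) [L1,L2] — begin 0,0,0
+L1 (α=1/2) → [10, 70, 54]
+L2 (α=6/7) → [76/7, 874/7, 780/7]
rounded: [11, 125, 111]

query (0,2) [L1,L2] — begin 0,0,0
L1 α=5/7: [645/7, 295/7, 170/7]
L2 α=1/3: [2935/21, 1493/21, 496/7]
→ [140, 71, 71]

query (1,3) [L1,L2] — begin 0,0,0
+L1 (α=1/2) → [51/2, 113, 87]
+L2 (α=1/2) → [99/4, 136, 67]
= [25, 136, 67]


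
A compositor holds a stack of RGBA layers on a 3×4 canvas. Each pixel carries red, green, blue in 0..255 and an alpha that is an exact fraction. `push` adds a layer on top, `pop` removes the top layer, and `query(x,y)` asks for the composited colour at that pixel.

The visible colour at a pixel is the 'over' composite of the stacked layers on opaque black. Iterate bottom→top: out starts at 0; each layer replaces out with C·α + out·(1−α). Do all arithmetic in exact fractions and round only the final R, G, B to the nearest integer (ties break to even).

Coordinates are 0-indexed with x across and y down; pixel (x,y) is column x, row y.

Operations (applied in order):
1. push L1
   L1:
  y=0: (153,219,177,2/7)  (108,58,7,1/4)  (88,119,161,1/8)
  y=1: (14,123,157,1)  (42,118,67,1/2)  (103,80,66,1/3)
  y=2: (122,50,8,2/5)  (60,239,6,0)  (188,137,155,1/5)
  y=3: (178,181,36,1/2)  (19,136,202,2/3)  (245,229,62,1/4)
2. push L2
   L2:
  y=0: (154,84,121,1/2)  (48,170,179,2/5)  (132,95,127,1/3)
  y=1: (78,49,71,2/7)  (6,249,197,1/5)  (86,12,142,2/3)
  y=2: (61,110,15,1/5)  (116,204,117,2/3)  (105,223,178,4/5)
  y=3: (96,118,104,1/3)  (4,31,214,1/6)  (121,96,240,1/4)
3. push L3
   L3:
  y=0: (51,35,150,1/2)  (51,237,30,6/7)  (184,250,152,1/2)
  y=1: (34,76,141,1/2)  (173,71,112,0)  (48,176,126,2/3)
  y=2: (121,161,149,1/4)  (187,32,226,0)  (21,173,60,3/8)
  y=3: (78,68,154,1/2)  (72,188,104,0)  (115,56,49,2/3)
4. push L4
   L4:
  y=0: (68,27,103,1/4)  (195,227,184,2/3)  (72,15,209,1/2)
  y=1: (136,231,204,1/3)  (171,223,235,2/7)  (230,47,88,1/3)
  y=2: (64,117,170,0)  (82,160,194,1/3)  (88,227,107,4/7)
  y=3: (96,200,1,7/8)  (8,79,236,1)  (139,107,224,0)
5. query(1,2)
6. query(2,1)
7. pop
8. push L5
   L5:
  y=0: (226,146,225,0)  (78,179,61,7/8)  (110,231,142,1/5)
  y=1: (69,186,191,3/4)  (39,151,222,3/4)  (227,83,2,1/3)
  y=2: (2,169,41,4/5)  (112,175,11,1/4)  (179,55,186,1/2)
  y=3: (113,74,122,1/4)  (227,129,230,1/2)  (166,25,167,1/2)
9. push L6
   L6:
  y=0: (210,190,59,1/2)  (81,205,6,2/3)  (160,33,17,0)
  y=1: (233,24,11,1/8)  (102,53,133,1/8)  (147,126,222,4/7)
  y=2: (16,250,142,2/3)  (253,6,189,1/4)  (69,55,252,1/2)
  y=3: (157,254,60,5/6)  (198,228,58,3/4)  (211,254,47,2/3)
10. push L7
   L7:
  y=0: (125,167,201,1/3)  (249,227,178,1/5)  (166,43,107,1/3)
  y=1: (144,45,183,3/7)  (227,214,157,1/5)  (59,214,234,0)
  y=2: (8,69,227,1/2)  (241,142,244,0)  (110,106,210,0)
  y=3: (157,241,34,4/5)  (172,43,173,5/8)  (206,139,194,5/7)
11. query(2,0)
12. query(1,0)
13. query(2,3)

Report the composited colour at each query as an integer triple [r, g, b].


(1,2) stack=L1,L2,L3,L4; from [0,0,0]:
after L1 α=0: [0, 0, 0]
after L2 α=2/3: [232/3, 136, 78]
after L3 α=0: [232/3, 136, 78]
after L4 α=1/3: [710/9, 144, 350/3]
rounded: [79, 144, 117]

query (2,1) [L1,L2,L3,L4] — begin 0,0,0
L1 α=1/3: [103/3, 80/3, 22]
L2 α=2/3: [619/9, 152/9, 102]
L3 α=2/3: [1483/27, 3320/27, 118]
L4 α=1/3: [9176/81, 7909/81, 108]
→ [113, 98, 108]

(2,0) stack=L1,L2,L3,L5,L6,L7; from [0,0,0]:
L1 α=1/8: [11, 119/8, 161/8]
L2 α=1/3: [154/3, 499/12, 223/4]
L3 α=1/2: [353/3, 3499/24, 831/8]
L5 α=1/5: [1742/15, 977/6, 223/2]
L6 α=0: [1742/15, 977/6, 223/2]
L7 α=1/3: [5974/45, 1106/9, 110]
rounded: [133, 123, 110]

(1,0) stack=L1,L2,L3,L5,L6,L7; from [0,0,0]:
+L1 (α=1/4) → [27, 29/2, 7/4]
+L2 (α=2/5) → [177/5, 767/10, 1453/20]
+L3 (α=6/7) → [1707/35, 2141/10, 5053/140]
+L5 (α=7/8) → [20817/280, 14671/80, 64833/1120]
+L6 (α=2/3) → [22059/280, 47471/240, 26091/1120]
+L7 (α=1/5) → [39489/350, 61091/300, 75931/1400]
= [113, 204, 54]

(2,3) stack=L1,L2,L3,L5,L6,L7; from [0,0,0]:
after L1 α=1/4: [245/4, 229/4, 31/2]
after L2 α=1/4: [1219/16, 1071/16, 573/8]
after L3 α=2/3: [1633/16, 2863/48, 1357/24]
after L5 α=1/2: [4289/32, 4063/96, 5365/48]
after L6 α=2/3: [5931/32, 52831/288, 9877/144]
after L7 α=5/7: [22411/112, 152911/1008, 79717/504]
rounded: [200, 152, 158]


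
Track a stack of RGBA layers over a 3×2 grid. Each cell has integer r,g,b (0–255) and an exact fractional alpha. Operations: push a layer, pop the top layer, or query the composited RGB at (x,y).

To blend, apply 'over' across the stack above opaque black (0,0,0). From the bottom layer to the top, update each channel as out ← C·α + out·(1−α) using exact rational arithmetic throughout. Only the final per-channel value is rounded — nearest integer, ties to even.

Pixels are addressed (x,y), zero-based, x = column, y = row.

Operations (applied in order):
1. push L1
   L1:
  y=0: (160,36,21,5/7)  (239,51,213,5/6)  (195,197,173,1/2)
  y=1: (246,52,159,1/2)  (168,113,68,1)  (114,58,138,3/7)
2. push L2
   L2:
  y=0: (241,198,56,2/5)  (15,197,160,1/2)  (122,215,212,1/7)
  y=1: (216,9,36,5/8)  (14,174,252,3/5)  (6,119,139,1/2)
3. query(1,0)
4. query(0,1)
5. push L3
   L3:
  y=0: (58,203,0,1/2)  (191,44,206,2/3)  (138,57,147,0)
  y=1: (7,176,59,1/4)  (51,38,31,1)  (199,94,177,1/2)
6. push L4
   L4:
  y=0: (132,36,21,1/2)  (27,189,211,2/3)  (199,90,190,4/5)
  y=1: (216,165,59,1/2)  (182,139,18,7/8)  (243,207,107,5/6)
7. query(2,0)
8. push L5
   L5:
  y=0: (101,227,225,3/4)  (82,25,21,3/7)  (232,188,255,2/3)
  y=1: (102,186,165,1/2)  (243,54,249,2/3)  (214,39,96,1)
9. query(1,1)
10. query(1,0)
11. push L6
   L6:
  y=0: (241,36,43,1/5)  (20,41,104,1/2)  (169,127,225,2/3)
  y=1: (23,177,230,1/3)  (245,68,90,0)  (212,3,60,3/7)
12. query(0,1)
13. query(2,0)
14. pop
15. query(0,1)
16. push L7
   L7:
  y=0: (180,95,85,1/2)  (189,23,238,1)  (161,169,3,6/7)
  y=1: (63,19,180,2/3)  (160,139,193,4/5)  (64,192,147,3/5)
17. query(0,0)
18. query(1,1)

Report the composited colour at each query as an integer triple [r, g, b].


at x=1,y=0 over L1,L2:
after L1 α=5/6: [1195/6, 85/2, 355/2]
after L2 α=1/2: [1285/12, 479/4, 675/4]
rounded: [107, 120, 169]

(0,1) stack=L1,L2; from [0,0,0]:
L1 α=1/2: [123, 26, 159/2]
L2 α=5/8: [1449/8, 123/8, 837/16]
= [181, 15, 52]

query (2,0) [L1,L2,L3,L4] — begin 0,0,0
+L1 (α=1/2) → [195/2, 197/2, 173/2]
+L2 (α=1/7) → [101, 806/7, 731/7]
+L3 (α=0) → [101, 806/7, 731/7]
+L4 (α=4/5) → [897/5, 3326/35, 6051/35]
rounded: [179, 95, 173]

at x=1,y=1 over L1,L2,L3,L4,L5:
+L1 (α=1) → [168, 113, 68]
+L2 (α=3/5) → [378/5, 748/5, 892/5]
+L3 (α=1) → [51, 38, 31]
+L4 (α=7/8) → [1325/8, 1011/8, 157/8]
+L5 (α=2/3) → [5213/24, 625/8, 4141/24]
rounded: [217, 78, 173]

query (1,0) [L1,L2,L3,L4,L5] — begin 0,0,0
after L1 α=5/6: [1195/6, 85/2, 355/2]
after L2 α=1/2: [1285/12, 479/4, 675/4]
after L3 α=2/3: [5869/36, 277/4, 2323/12]
after L4 α=2/3: [7813/108, 1789/12, 7387/36]
after L5 α=3/7: [2065/27, 2014/21, 7954/63]
→ [76, 96, 126]

at x=0,y=1 over L1,L2,L3,L4,L5,L6:
L1 α=1/2: [123, 26, 159/2]
L2 α=5/8: [1449/8, 123/8, 837/16]
L3 α=1/4: [4403/32, 1777/32, 3455/64]
L4 α=1/2: [11315/64, 7057/64, 7231/128]
L5 α=1/2: [17843/128, 18961/128, 28351/256]
L6 α=1/3: [19315/192, 30289/192, 57791/384]
rounded: [101, 158, 150]

query (2,0) [L1,L2,L3,L4,L5,L6] — begin 0,0,0
L1 α=1/2: [195/2, 197/2, 173/2]
L2 α=1/7: [101, 806/7, 731/7]
L3 α=0: [101, 806/7, 731/7]
L4 α=4/5: [897/5, 3326/35, 6051/35]
L5 α=2/3: [3217/15, 16486/105, 7967/35]
L6 α=2/3: [8287/45, 43156/315, 23717/105]
= [184, 137, 226]

at x=0,y=1 over L1,L2,L3,L4,L5:
after L1 α=1/2: [123, 26, 159/2]
after L2 α=5/8: [1449/8, 123/8, 837/16]
after L3 α=1/4: [4403/32, 1777/32, 3455/64]
after L4 α=1/2: [11315/64, 7057/64, 7231/128]
after L5 α=1/2: [17843/128, 18961/128, 28351/256]
→ [139, 148, 111]

(0,0) stack=L1,L2,L3,L4,L5,L7; from [0,0,0]:
after L1 α=5/7: [800/7, 180/7, 15]
after L2 α=2/5: [5774/35, 3312/35, 157/5]
after L3 α=1/2: [3902/35, 10417/70, 157/10]
after L4 α=1/2: [4261/35, 12937/140, 367/20]
after L5 α=3/4: [7433/70, 108277/560, 13867/80]
after L7 α=1/2: [20033/140, 161477/1120, 20667/160]
→ [143, 144, 129]

(1,1) stack=L1,L2,L3,L4,L5,L7; from [0,0,0]:
+L1 (α=1) → [168, 113, 68]
+L2 (α=3/5) → [378/5, 748/5, 892/5]
+L3 (α=1) → [51, 38, 31]
+L4 (α=7/8) → [1325/8, 1011/8, 157/8]
+L5 (α=2/3) → [5213/24, 625/8, 4141/24]
+L7 (α=4/5) → [20573/120, 5073/40, 22669/120]
→ [171, 127, 189]


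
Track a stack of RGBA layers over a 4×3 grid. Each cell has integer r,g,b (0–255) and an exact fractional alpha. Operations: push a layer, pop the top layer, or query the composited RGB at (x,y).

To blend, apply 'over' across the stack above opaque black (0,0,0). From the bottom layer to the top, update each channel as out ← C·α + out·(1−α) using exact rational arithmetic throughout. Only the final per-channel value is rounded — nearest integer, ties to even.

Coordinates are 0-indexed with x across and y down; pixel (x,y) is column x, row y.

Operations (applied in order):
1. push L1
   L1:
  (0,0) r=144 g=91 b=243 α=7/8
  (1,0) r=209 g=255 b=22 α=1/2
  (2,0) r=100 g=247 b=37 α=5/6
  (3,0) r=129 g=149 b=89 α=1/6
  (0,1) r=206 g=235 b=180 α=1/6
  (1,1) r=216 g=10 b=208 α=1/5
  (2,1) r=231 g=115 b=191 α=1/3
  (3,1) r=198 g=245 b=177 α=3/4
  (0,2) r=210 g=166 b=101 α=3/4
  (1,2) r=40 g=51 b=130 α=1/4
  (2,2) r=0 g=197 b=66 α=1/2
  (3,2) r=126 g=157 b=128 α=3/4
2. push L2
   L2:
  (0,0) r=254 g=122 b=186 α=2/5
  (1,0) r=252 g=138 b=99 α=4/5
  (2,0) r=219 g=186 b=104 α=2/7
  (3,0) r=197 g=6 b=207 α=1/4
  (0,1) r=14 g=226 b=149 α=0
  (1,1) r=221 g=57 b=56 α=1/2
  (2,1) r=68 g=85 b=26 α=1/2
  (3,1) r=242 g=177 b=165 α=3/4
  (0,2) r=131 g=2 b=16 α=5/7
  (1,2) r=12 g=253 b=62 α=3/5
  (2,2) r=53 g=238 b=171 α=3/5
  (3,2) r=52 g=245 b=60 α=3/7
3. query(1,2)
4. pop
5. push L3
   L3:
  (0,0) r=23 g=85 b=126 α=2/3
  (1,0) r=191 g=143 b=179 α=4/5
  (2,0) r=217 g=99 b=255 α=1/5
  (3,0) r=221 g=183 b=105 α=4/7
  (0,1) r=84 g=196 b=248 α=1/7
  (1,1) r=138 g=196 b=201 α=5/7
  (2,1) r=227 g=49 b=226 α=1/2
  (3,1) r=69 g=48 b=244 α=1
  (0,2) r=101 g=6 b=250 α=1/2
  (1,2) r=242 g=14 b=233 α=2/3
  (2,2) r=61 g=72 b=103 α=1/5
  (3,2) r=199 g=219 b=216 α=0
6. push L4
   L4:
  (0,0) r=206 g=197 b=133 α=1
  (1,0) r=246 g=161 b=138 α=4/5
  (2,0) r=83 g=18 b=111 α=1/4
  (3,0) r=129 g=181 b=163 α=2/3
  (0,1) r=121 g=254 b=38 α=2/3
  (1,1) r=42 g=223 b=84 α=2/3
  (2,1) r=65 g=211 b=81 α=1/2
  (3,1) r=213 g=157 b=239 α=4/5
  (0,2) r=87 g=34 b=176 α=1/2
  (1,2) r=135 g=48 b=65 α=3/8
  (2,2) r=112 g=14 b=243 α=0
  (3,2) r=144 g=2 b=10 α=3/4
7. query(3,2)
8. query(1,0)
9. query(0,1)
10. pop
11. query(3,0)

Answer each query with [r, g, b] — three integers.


at x=1,y=2 over L1,L2:
L1 α=1/4: [10, 51/4, 65/2]
L2 α=3/5: [56/5, 1569/10, 251/5]
= [11, 157, 50]

(3,2) stack=L1,L3,L4; from [0,0,0]:
after L1 α=3/4: [189/2, 471/4, 96]
after L3 α=0: [189/2, 471/4, 96]
after L4 α=3/4: [1053/8, 495/16, 63/2]
= [132, 31, 32]

(1,0) stack=L1,L3,L4; from [0,0,0]:
after L1 α=1/2: [209/2, 255/2, 11]
after L3 α=4/5: [1737/10, 1399/10, 727/5]
after L4 α=4/5: [11577/50, 7839/50, 3487/25]
= [232, 157, 139]

(0,1) stack=L1,L3,L4; from [0,0,0]:
L1 α=1/6: [103/3, 235/6, 30]
L3 α=1/7: [290/7, 431/7, 428/7]
L4 α=2/3: [1984/21, 1329/7, 320/7]
rounded: [94, 190, 46]

(3,0) stack=L1,L3; from [0,0,0]:
after L1 α=1/6: [43/2, 149/6, 89/6]
after L3 α=4/7: [271/2, 1613/14, 929/14]
= [136, 115, 66]


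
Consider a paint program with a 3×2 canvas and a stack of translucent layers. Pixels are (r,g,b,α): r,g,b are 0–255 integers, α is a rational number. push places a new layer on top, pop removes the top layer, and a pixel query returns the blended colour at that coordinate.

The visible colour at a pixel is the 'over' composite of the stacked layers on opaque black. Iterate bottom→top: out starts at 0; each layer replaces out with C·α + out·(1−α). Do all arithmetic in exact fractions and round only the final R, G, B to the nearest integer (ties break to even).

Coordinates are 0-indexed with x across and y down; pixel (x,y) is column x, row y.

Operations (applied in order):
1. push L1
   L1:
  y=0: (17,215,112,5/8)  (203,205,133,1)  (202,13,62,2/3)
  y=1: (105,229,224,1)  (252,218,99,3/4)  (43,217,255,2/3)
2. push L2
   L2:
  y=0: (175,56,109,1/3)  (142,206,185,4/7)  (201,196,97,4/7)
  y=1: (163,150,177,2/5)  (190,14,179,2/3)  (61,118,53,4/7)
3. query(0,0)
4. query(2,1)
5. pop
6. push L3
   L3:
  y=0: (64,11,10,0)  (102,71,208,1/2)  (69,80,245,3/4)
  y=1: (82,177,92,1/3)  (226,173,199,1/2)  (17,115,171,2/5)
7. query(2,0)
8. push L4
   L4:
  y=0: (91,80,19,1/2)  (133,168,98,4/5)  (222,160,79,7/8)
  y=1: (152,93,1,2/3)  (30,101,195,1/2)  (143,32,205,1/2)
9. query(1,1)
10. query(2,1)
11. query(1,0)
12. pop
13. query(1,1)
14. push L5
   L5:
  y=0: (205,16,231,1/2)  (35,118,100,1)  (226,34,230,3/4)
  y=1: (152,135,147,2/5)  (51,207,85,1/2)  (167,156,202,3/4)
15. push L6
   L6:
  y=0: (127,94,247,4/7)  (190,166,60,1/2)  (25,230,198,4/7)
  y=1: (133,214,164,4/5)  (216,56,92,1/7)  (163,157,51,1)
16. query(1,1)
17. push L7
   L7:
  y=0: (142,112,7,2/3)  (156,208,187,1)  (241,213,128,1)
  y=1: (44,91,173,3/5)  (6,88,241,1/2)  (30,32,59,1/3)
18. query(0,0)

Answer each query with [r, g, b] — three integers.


(0,0) stack=L1,L2; from [0,0,0]:
after L1 α=5/8: [85/8, 1075/8, 70]
after L2 α=1/3: [785/12, 433/4, 83]
rounded: [65, 108, 83]

at x=2,y=1 over L1,L2:
+L1 (α=2/3) → [86/3, 434/3, 170]
+L2 (α=4/7) → [330/7, 906/7, 722/7]
→ [47, 129, 103]

at x=2,y=0 over L1,L3:
L1 α=2/3: [404/3, 26/3, 124/3]
L3 α=3/4: [1025/12, 373/6, 2329/12]
→ [85, 62, 194]

query (1,1) [L1,L3,L4] — begin 0,0,0
+L1 (α=3/4) → [189, 327/2, 297/4]
+L3 (α=1/2) → [415/2, 673/4, 1093/8]
+L4 (α=1/2) → [475/4, 1077/8, 2653/16]
= [119, 135, 166]

(2,1) stack=L1,L3,L4; from [0,0,0]:
L1 α=2/3: [86/3, 434/3, 170]
L3 α=2/5: [24, 664/5, 852/5]
L4 α=1/2: [167/2, 412/5, 1877/10]
= [84, 82, 188]

(1,0) stack=L1,L3,L4; from [0,0,0]:
+L1 (α=1) → [203, 205, 133]
+L3 (α=1/2) → [305/2, 138, 341/2]
+L4 (α=4/5) → [1369/10, 162, 225/2]
→ [137, 162, 112]

at x=1,y=1 over L1,L3:
L1 α=3/4: [189, 327/2, 297/4]
L3 α=1/2: [415/2, 673/4, 1093/8]
= [208, 168, 137]

at x=1,y=1 over L1,L3,L5,L6:
after L1 α=3/4: [189, 327/2, 297/4]
after L3 α=1/2: [415/2, 673/4, 1093/8]
after L5 α=1/2: [517/4, 1501/8, 1773/16]
after L6 α=1/7: [1983/14, 4727/28, 865/8]
rounded: [142, 169, 108]

at x=0,y=0 over L1,L3,L5,L6,L7:
after L1 α=5/8: [85/8, 1075/8, 70]
after L3 α=0: [85/8, 1075/8, 70]
after L5 α=1/2: [1725/16, 1203/16, 301/2]
after L6 α=4/7: [13303/112, 1375/16, 2879/14]
after L7 α=2/3: [15037/112, 1653/16, 1025/14]
rounded: [134, 103, 73]


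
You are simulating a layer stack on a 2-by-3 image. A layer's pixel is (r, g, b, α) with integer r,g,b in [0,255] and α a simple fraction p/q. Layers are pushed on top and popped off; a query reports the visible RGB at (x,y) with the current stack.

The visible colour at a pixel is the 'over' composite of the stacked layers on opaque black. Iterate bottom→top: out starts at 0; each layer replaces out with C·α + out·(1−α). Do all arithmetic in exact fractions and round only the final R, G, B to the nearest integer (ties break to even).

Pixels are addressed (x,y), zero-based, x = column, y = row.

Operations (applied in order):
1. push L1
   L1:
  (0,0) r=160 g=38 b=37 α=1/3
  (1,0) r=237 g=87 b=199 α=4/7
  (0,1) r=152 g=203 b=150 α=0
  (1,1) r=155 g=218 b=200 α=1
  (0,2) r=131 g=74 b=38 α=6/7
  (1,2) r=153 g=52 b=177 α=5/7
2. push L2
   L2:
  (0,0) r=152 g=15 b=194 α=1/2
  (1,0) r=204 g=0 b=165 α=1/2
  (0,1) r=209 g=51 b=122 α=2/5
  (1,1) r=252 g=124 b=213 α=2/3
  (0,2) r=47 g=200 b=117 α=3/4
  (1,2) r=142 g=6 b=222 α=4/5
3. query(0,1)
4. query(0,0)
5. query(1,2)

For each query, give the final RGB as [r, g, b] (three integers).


at x=0,y=1 over L1,L2:
L1 α=0: [0, 0, 0]
L2 α=2/5: [418/5, 102/5, 244/5]
= [84, 20, 49]

(0,0) stack=L1,L2; from [0,0,0]:
after L1 α=1/3: [160/3, 38/3, 37/3]
after L2 α=1/2: [308/3, 83/6, 619/6]
= [103, 14, 103]

at x=1,y=2 over L1,L2:
+L1 (α=5/7) → [765/7, 260/7, 885/7]
+L2 (α=4/5) → [4741/35, 428/35, 7101/35]
→ [135, 12, 203]


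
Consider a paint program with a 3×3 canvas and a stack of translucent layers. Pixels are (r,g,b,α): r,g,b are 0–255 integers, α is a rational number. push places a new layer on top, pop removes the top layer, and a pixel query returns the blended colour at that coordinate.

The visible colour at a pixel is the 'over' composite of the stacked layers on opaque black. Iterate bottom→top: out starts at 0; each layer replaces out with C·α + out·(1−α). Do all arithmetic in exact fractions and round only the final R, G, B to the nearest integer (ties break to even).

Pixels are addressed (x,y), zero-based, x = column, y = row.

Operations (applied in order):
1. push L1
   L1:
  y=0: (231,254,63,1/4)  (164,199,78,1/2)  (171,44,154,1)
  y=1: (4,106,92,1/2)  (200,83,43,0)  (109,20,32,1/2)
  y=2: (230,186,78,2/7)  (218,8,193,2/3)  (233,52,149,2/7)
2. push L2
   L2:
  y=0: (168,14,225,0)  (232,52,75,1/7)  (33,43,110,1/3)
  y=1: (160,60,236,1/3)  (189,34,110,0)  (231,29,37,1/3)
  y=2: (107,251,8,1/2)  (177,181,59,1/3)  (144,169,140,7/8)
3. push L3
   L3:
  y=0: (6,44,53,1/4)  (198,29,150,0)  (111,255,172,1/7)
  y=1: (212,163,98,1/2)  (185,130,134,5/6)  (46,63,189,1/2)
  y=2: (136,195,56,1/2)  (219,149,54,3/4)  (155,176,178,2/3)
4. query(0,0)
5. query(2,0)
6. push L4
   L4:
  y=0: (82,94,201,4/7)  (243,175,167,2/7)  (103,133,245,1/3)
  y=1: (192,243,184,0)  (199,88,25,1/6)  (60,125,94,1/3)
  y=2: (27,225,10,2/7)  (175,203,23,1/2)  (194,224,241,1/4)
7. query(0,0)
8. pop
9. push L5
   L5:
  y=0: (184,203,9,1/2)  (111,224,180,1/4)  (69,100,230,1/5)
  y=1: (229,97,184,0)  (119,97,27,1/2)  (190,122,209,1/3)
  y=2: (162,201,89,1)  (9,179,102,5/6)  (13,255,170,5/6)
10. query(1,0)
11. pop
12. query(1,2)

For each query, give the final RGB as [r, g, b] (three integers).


at x=0,y=0 over L1,L2,L3:
L1 α=1/4: [231/4, 127/2, 63/4]
L2 α=0: [231/4, 127/2, 63/4]
L3 α=1/4: [717/16, 469/8, 401/16]
= [45, 59, 25]

query (2,0) [L1,L2,L3] — begin 0,0,0
L1 α=1: [171, 44, 154]
L2 α=1/3: [125, 131/3, 418/3]
L3 α=1/7: [123, 517/7, 144]
= [123, 74, 144]

at x=0,y=0 over L1,L2,L3,L4:
after L1 α=1/4: [231/4, 127/2, 63/4]
after L2 α=0: [231/4, 127/2, 63/4]
after L3 α=1/4: [717/16, 469/8, 401/16]
after L4 α=4/7: [1057/16, 4415/56, 14067/112]
rounded: [66, 79, 126]

at x=1,y=0 over L1,L2,L3,L5:
L1 α=1/2: [82, 199/2, 39]
L2 α=1/7: [724/7, 649/7, 309/7]
L3 α=0: [724/7, 649/7, 309/7]
L5 α=1/4: [2949/28, 3515/28, 2187/28]
→ [105, 126, 78]

at x=1,y=2 over L1,L2,L3:
after L1 α=2/3: [436/3, 16/3, 386/3]
after L2 α=1/3: [1403/9, 575/9, 949/9]
after L3 α=3/4: [1829/9, 2299/18, 2407/36]
= [203, 128, 67]
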